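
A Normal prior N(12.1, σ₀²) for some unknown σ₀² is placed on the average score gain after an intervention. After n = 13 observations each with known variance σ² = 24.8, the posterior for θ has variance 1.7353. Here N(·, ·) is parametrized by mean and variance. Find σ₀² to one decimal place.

σ₀² = 19.2

Posterior precision equals prior precision plus data precision: 1/σ_n² = 1/σ₀² + n/σ².
So 1/σ₀² = 1/1.7353 − 13/24.8 = 0.576269 − 0.524194 = 0.052075.
Hence σ₀² = 1/0.052075 ≈ 19.2.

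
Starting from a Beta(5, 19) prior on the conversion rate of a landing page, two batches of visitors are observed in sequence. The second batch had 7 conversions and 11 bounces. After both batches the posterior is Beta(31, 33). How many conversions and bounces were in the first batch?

19 conversions and 3 bounces

Because Beta–binomial updating is additive in the counts, the combined data contributed (α_post−α_prior, β_post−β_prior) successes and failures.
Total across both batches: 31−5=26 conversions, 33−19=14 bounces.
Subtract the second batch: 26−7=19 conversions and 14−11=3 bounces.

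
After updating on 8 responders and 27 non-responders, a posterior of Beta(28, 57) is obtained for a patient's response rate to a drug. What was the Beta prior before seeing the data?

Beta(20, 30)

Under Beta–binomial conjugacy the posterior parameters are (α+s, β+f).
So α = 28 − 8 = 20 and β = 57 − 27 = 30.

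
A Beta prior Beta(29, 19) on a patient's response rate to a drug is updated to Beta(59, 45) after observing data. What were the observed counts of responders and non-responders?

Under Beta–binomial conjugacy the posterior parameters are (α+s, β+f).
Match parameters: s=59−29=30, f=45−19=26.

30 responders and 26 non-responders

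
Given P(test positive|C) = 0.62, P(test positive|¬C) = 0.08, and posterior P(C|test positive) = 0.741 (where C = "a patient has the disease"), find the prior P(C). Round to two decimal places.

In odds form, posterior odds = prior odds × likelihood ratio, so prior odds = posterior odds ÷ LR.
Posterior odds = 0.741/(1−0.741) = 2.8610. LR = 0.62/0.08 = 7.7500.
Prior odds = 2.8610/7.7500 = 0.3692, so P(C) = 0.3692/(1+0.3692) ≈ 0.27.

P(C) = 0.27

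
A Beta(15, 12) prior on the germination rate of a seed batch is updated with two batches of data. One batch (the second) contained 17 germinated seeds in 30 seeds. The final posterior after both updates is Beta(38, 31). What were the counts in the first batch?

6 germinated seeds and 6 non-germinating seeds

Because Beta–binomial updating is additive in the counts, the combined data contributed (α_post−α_prior, β_post−β_prior) successes and failures.
Total across both batches: 38−15=23 germinated seeds, 31−12=19 non-germinating seeds.
Subtract the second batch: 23−17=6 germinated seeds and 19−13=6 non-germinating seeds.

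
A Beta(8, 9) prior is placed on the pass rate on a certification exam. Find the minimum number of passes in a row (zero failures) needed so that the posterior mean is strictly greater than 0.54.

k = 3

After k passes and 0 failures the posterior is Beta(8+k, 9), with mean (8+k)/(8+9+k).
Set (8+k)/(17+k) > 0.54 and solve: k > (0.54·17 − 8)/(1 − 0.54) = 2.565.
The smallest integer exceeding 2.565 is 3.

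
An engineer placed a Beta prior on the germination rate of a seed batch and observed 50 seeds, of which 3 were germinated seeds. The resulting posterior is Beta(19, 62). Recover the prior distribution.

Beta(16, 15)

Beta is conjugate to the binomial likelihood: posterior = Beta(a+s, b+f).
Subtract the data counts: 19−3=16, 62−47=15.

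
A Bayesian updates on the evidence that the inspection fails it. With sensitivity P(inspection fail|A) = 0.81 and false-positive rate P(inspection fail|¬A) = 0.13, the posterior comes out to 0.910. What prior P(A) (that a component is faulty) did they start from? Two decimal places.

In odds form, posterior odds = prior odds × likelihood ratio, so prior odds = posterior odds ÷ LR.
Posterior odds = 0.910/(1−0.910) = 10.1111. LR = 0.81/0.13 = 6.2308.
Prior odds = 10.1111/6.2308 = 1.6228, so P(A) = 1.6228/(1+1.6228) ≈ 0.62.

P(A) = 0.62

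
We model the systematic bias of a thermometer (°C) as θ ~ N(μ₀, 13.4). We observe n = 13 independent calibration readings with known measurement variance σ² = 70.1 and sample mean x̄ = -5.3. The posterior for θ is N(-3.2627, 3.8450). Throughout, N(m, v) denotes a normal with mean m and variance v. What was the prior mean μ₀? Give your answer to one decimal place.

With known observation variance, the Normal–Normal posterior has precision τ_n = τ₀ + n/σ² and mean μ_n = (τ₀μ₀ + (n/σ²)x̄)/τ_n.
Here τ₀ = 1/13.4 = 0.074627 and τ_data = 13/70.1 = 0.185449, so τ_n = 0.260076.
Rearranging for μ₀: μ₀ = (μ_n·τ_n − τ_data·x̄)/τ₀ = (-3.2627·0.260076 − 0.185449·-5.3) / 0.074627 = 0.134330/0.074627 ≈ 1.8.

μ₀ = 1.8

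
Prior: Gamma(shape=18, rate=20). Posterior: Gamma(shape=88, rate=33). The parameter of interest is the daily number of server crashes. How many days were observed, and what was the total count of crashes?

n = 13 days with total 70 crashes

A Gamma(α, β) prior (rate parametrization) on a Poisson rate with n observations summing to S gives posterior Gamma(α+S, β+n).
Matching: Σxᵢ = 88 − 18 = 70 and n = 33 − 20 = 13.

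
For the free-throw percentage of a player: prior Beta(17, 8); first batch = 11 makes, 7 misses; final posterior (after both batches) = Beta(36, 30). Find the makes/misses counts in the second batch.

Because Beta–binomial updating is additive in the counts, the combined data contributed (α_post−α_prior, β_post−β_prior) successes and failures.
Total across both batches: 36−17=19 makes, 30−8=22 misses.
Subtract the first batch: 19−11=8 makes and 22−7=15 misses.

8 makes and 15 misses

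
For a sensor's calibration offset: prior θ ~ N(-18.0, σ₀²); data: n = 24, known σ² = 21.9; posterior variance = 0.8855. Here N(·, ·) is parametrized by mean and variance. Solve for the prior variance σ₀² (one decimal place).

σ₀² = 29.9

Posterior precision equals prior precision plus data precision: 1/σ_n² = 1/σ₀² + n/σ².
So 1/σ₀² = 1/0.8855 − 24/21.9 = 1.129305 − 1.095890 = 0.033415.
Hence σ₀² = 1/0.033415 ≈ 29.9.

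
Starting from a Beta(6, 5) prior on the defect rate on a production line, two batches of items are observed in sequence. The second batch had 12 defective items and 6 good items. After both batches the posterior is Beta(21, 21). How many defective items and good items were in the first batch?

3 defective items and 10 good items

Sequential conjugate updates are equivalent to a single update on the pooled data, so total successes = posterior α − prior α and total failures = posterior β − prior β.
Total across both batches: 21−6=15 defective items, 21−5=16 good items.
Subtract the second batch: 15−12=3 defective items and 16−6=10 good items.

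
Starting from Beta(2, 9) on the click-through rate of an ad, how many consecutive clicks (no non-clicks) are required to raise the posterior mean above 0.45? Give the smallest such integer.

After k clicks and 0 non-clicks the posterior is Beta(2+k, 9), with mean (2+k)/(2+9+k).
Set (2+k)/(11+k) > 0.45 and solve: k > (0.45·11 − 2)/(1 − 0.45) = 5.364.
The smallest integer exceeding 5.364 is 6, and checking k=6: (8)/(17) = 0.4706 > 0.45.

k = 6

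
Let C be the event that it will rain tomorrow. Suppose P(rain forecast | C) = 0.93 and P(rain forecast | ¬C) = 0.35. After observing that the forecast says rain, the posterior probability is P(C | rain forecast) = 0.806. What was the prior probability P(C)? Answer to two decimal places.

Bayes' rule in odds form gives O(C|E) = O(C)·[P(E|C)/P(E|¬C)], hence O(C) = O(C|E)/LR.
Posterior odds = 0.806/(1−0.806) = 4.1546. LR = 0.93/0.35 = 2.6571.
Prior odds = 4.1546/2.6571 = 1.5636, so P(C) = 1.5636/(1+1.5636) ≈ 0.61.

P(C) = 0.61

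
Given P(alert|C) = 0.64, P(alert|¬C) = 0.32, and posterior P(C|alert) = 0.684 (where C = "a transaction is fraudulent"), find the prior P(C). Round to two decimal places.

Bayes' rule in odds form gives O(C|E) = O(C)·[P(E|C)/P(E|¬C)], hence O(C) = O(C|E)/LR.
Posterior odds = 0.684/(1−0.684) = 2.1646. LR = 0.64/0.32 = 2.0000.
Prior odds = 2.1646/2.0000 = 1.0823, so P(C) = 1.0823/(1+1.0823) ≈ 0.52.

P(C) = 0.52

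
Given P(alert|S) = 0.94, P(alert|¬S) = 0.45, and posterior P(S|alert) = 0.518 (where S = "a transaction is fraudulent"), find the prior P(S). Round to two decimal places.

Bayes' rule in odds form gives O(S|E) = O(S)·[P(E|S)/P(E|¬S)], hence O(S) = O(S|E)/LR.
Posterior odds = 0.518/(1−0.518) = 1.0747. LR = 0.94/0.45 = 2.0889.
Prior odds = 1.0747/2.0889 = 0.5145, so P(S) = 0.5145/(1+0.5145) ≈ 0.34.

P(S) = 0.34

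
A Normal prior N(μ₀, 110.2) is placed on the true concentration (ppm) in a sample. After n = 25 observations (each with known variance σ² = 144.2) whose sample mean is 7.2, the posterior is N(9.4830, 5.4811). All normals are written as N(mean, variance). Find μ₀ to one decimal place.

With known observation variance, the Normal–Normal posterior has precision τ_n = τ₀ + n/σ² and mean μ_n = (τ₀μ₀ + (n/σ²)x̄)/τ_n.
Here τ₀ = 1/110.2 = 0.009074 and τ_data = 25/144.2 = 0.173370, so τ_n = 0.182444.
Rearranging for μ₀: μ₀ = (μ_n·τ_n − τ_data·x̄)/τ₀ = (9.4830·0.182444 − 0.173370·7.2) / 0.009074 = 0.481852/0.009074 ≈ 53.1.

μ₀ = 53.1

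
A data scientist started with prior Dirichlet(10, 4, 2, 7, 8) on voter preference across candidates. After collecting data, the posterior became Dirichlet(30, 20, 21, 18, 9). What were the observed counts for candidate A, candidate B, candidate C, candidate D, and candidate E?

counts (20, 16, 19, 11, 1)

For a Dirichlet(α) prior with multinomial counts c, the posterior is Dirichlet(α + c) componentwise.
Counts are posterior − prior componentwise: 30−10=20, 20−4=16, 21−2=19, 18−7=11, 9−8=1.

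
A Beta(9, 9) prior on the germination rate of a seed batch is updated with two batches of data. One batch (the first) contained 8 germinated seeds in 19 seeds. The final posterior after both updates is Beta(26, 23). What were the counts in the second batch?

Sequential conjugate updates are equivalent to a single update on the pooled data, so total successes = posterior α − prior α and total failures = posterior β − prior β.
Total across both batches: 26−9=17 germinated seeds, 23−9=14 non-germinating seeds.
Subtract the first batch: 17−8=9 germinated seeds and 14−11=3 non-germinating seeds.

9 germinated seeds and 3 non-germinating seeds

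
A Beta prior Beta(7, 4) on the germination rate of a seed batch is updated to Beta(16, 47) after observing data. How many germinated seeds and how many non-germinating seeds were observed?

9 germinated seeds and 43 non-germinating seeds

Under Beta–binomial conjugacy the posterior parameters are (α+s, β+f).
So s = 16 − 7 = 9 and f = 47 − 4 = 43.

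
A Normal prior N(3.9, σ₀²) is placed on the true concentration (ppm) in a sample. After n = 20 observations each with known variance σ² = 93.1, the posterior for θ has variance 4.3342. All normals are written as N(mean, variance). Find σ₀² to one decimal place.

σ₀² = 62.9

For the Normal–Normal model with known σ², precisions add: τ_n = τ₀ + n/σ².
So 1/σ₀² = 1/4.3342 − 20/93.1 = 0.230723 − 0.214823 = 0.015900.
Hence σ₀² = 1/0.015900 ≈ 62.9.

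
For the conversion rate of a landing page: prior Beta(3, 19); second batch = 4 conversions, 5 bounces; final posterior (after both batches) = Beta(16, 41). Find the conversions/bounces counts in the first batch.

Sequential conjugate updates are equivalent to a single update on the pooled data, so total successes = posterior α − prior α and total failures = posterior β − prior β.
Total across both batches: 16−3=13 conversions, 41−19=22 bounces.
Subtract the second batch: 13−4=9 conversions and 22−5=17 bounces.

9 conversions and 17 bounces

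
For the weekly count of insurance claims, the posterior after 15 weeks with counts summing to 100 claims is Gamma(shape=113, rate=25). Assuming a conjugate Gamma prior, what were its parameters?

A Gamma(α, β) prior (rate parametrization) on a Poisson rate with n observations summing to S gives posterior Gamma(α+S, β+n).
So α = 113 − 100 = 13 and β = 25 − 15 = 10.

Gamma(shape=13, rate=10)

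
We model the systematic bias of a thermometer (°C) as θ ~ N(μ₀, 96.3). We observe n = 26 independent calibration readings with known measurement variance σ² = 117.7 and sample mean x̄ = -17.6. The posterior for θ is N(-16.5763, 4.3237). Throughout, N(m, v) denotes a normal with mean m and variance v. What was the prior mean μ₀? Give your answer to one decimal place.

The posterior mean is a precision-weighted average: μ_n = (τ₀μ₀ + τ_data·x̄)/(τ₀+τ_data), with τ₀=1/σ₀² and τ_data=n/σ².
Here τ₀ = 1/96.3 = 0.010384 and τ_data = 26/117.7 = 0.220901, so τ_n = 0.231285.
Rearranging for μ₀: μ₀ = (μ_n·τ_n − τ_data·x̄)/τ₀ = (-16.5763·0.231285 − 0.220901·-17.6) / 0.010384 = 0.054008/0.010384 ≈ 5.2.

μ₀ = 5.2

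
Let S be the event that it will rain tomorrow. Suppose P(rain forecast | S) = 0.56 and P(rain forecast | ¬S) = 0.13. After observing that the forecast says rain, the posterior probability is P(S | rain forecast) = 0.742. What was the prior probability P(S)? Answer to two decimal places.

Bayes' rule in odds form gives O(S|E) = O(S)·[P(E|S)/P(E|¬S)], hence O(S) = O(S|E)/LR.
Posterior odds = 0.742/(1−0.742) = 2.8760. LR = 0.56/0.13 = 4.3077.
Prior odds = 2.8760/4.3077 = 0.6676, so P(S) = 0.6676/(1+0.6676) ≈ 0.40.

P(S) = 0.40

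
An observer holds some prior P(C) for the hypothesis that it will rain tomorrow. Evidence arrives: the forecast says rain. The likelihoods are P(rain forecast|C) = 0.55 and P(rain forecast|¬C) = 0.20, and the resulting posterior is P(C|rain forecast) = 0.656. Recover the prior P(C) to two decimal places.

In odds form, posterior odds = prior odds × likelihood ratio, so prior odds = posterior odds ÷ LR.
Posterior odds = 0.656/(1−0.656) = 1.9070. LR = 0.55/0.20 = 2.7500.
Prior odds = 1.9070/2.7500 = 0.6935, so P(C) = 0.6935/(1+0.6935) ≈ 0.41.

P(C) = 0.41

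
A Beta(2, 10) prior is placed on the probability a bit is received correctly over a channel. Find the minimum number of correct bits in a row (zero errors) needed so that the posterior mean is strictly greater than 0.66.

After k correct bits and 0 errors the posterior is Beta(2+k, 10), with mean (2+k)/(2+10+k).
Set (2+k)/(12+k) > 0.66 and solve: k > (0.66·12 − 2)/(1 − 0.66) = 17.412.
The smallest integer exceeding 17.412 is 18.

k = 18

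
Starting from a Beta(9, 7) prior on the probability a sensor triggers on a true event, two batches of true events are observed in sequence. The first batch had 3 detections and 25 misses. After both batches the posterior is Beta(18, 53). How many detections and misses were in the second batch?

Because Beta–binomial updating is additive in the counts, the combined data contributed (α_post−α_prior, β_post−β_prior) successes and failures.
Total across both batches: 18−9=9 detections, 53−7=46 misses.
Subtract the first batch: 9−3=6 detections and 46−25=21 misses.

6 detections and 21 misses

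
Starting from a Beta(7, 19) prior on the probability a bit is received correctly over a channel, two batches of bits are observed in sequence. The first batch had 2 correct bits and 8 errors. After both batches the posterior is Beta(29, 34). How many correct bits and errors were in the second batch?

Sequential conjugate updates are equivalent to a single update on the pooled data, so total successes = posterior α − prior α and total failures = posterior β − prior β.
Total across both batches: 29−7=22 correct bits, 34−19=15 errors.
Subtract the first batch: 22−2=20 correct bits and 15−8=7 errors.

20 correct bits and 7 errors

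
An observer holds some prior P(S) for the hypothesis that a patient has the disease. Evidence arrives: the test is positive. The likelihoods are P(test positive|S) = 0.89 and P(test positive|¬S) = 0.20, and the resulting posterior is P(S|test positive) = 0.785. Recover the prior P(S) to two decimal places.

Bayes' rule in odds form gives O(S|E) = O(S)·[P(E|S)/P(E|¬S)], hence O(S) = O(S|E)/LR.
Posterior odds = 0.785/(1−0.785) = 3.6512. LR = 0.89/0.20 = 4.4500.
Prior odds = 3.6512/4.4500 = 0.8205, so P(S) = 0.8205/(1+0.8205) ≈ 0.45.

P(S) = 0.45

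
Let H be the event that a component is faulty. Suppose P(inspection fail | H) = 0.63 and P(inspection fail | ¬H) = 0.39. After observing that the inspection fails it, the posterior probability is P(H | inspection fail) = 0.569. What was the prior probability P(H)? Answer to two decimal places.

In odds form, posterior odds = prior odds × likelihood ratio, so prior odds = posterior odds ÷ LR.
Posterior odds = 0.569/(1−0.569) = 1.3202. LR = 0.63/0.39 = 1.6154.
Prior odds = 1.3202/1.6154 = 0.8173, so P(H) = 0.8173/(1+0.8173) ≈ 0.45.

P(H) = 0.45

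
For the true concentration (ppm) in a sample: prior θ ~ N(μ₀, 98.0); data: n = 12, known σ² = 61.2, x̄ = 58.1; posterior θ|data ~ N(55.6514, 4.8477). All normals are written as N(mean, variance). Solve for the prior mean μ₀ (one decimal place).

μ₀ = 8.6

The posterior mean is a precision-weighted average: μ_n = (τ₀μ₀ + τ_data·x̄)/(τ₀+τ_data), with τ₀=1/σ₀² and τ_data=n/σ².
Here τ₀ = 1/98.0 = 0.010204 and τ_data = 12/61.2 = 0.196078, so τ_n = 0.206282.
Rearranging for μ₀: μ₀ = (μ_n·τ_n − τ_data·x̄)/τ₀ = (55.6514·0.206282 − 0.196078·58.1) / 0.010204 = 0.087750/0.010204 ≈ 8.6.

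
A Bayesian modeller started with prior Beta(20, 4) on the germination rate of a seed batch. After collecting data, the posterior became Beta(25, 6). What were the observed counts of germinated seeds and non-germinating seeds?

A Beta(α, β) prior with s successes and f failures in binomial data gives a Beta(α+s, β+f) posterior.
So s = 25 − 20 = 5 and f = 6 − 4 = 2.

5 germinated seeds and 2 non-germinating seeds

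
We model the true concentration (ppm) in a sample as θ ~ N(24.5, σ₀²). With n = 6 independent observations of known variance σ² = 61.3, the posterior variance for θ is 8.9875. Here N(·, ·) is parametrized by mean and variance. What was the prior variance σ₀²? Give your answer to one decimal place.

σ₀² = 74.7

For the Normal–Normal model with known σ², precisions add: τ_n = τ₀ + n/σ².
So 1/σ₀² = 1/8.9875 − 6/61.3 = 0.111266 − 0.097879 = 0.013387.
Hence σ₀² = 1/0.013387 ≈ 74.7.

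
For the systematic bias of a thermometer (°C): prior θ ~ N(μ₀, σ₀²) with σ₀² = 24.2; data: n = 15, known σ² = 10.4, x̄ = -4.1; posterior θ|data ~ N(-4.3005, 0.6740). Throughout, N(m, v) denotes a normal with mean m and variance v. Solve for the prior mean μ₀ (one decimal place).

μ₀ = -11.3

The posterior mean is a precision-weighted average: μ_n = (τ₀μ₀ + τ_data·x̄)/(τ₀+τ_data), with τ₀=1/σ₀² and τ_data=n/σ².
Here τ₀ = 1/24.2 = 0.041322 and τ_data = 15/10.4 = 1.442308, so τ_n = 1.483630.
Rearranging for μ₀: μ₀ = (μ_n·τ_n − τ_data·x̄)/τ₀ = (-4.3005·1.483630 − 1.442308·-4.1) / 0.041322 = -0.466888/0.041322 ≈ -11.3.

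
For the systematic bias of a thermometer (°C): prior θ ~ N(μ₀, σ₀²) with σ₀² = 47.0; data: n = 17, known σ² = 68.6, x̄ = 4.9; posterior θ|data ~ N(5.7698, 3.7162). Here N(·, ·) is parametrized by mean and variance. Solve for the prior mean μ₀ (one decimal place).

μ₀ = 15.9

The posterior mean is a precision-weighted average: μ_n = (τ₀μ₀ + τ_data·x̄)/(τ₀+τ_data), with τ₀=1/σ₀² and τ_data=n/σ².
Here τ₀ = 1/47.0 = 0.021277 and τ_data = 17/68.6 = 0.247813, so τ_n = 0.269090.
Rearranging for μ₀: μ₀ = (μ_n·τ_n − τ_data·x̄)/τ₀ = (5.7698·0.269090 − 0.247813·4.9) / 0.021277 = 0.338312/0.021277 ≈ 15.9.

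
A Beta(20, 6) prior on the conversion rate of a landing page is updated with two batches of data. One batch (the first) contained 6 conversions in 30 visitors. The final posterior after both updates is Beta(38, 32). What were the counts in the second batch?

12 conversions and 2 bounces

Sequential conjugate updates are equivalent to a single update on the pooled data, so total successes = posterior α − prior α and total failures = posterior β − prior β.
Total across both batches: 38−20=18 conversions, 32−6=26 bounces.
Subtract the first batch: 18−6=12 conversions and 26−24=2 bounces.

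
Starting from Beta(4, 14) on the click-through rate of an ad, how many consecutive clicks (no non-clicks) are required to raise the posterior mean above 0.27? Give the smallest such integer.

k = 2

After k clicks and 0 non-clicks the posterior is Beta(4+k, 14), with mean (4+k)/(4+14+k).
Set (4+k)/(18+k) > 0.27 and solve: k > (0.27·18 − 4)/(1 − 0.27) = 1.178.
The smallest integer exceeding 1.178 is 2.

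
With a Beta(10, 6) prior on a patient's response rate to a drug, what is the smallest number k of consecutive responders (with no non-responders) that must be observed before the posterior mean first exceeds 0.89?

k = 39

After k responders and 0 non-responders the posterior is Beta(10+k, 6), with mean (10+k)/(10+6+k).
Set (10+k)/(16+k) > 0.89 and solve: k > (0.89·16 − 10)/(1 − 0.89) = 38.545.
The smallest integer exceeding 38.545 is 39, and checking k=39: (49)/(55) = 0.8909 > 0.89.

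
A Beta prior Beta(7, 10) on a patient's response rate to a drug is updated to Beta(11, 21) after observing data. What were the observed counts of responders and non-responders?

4 responders and 11 non-responders

Beta is conjugate to the binomial likelihood: posterior = Beta(a+s, b+f).
So s = 11 − 7 = 4 and f = 21 − 10 = 11.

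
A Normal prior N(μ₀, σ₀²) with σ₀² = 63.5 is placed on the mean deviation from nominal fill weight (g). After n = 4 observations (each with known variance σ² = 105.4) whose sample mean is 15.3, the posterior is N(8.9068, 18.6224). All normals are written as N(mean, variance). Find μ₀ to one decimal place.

The posterior mean is a precision-weighted average: μ_n = (τ₀μ₀ + τ_data·x̄)/(τ₀+τ_data), with τ₀=1/σ₀² and τ_data=n/σ².
Here τ₀ = 1/63.5 = 0.015748 and τ_data = 4/105.4 = 0.037951, so τ_n = 0.053699.
Rearranging for μ₀: μ₀ = (μ_n·τ_n − τ_data·x̄)/τ₀ = (8.9068·0.053699 − 0.037951·15.3) / 0.015748 = -0.102364/0.015748 ≈ -6.5.

μ₀ = -6.5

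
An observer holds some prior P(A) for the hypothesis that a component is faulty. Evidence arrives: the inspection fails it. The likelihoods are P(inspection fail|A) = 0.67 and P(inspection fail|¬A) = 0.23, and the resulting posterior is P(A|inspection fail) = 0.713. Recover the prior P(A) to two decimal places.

In odds form, posterior odds = prior odds × likelihood ratio, so prior odds = posterior odds ÷ LR.
Posterior odds = 0.713/(1−0.713) = 2.4843. LR = 0.67/0.23 = 2.9130.
Prior odds = 2.4843/2.9130 = 0.8528, so P(A) = 0.8528/(1+0.8528) ≈ 0.46.

P(A) = 0.46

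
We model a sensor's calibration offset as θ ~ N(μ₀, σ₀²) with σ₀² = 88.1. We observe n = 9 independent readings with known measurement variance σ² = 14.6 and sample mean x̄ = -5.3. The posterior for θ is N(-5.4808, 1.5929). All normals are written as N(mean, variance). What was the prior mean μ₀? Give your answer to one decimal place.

μ₀ = -15.3

With known observation variance, the Normal–Normal posterior has precision τ_n = τ₀ + n/σ² and mean μ_n = (τ₀μ₀ + (n/σ²)x̄)/τ_n.
Here τ₀ = 1/88.1 = 0.011351 and τ_data = 9/14.6 = 0.616438, so τ_n = 0.627789.
Rearranging for μ₀: μ₀ = (μ_n·τ_n − τ_data·x̄)/τ₀ = (-5.4808·0.627789 − 0.616438·-5.3) / 0.011351 = -0.173665/0.011351 ≈ -15.3.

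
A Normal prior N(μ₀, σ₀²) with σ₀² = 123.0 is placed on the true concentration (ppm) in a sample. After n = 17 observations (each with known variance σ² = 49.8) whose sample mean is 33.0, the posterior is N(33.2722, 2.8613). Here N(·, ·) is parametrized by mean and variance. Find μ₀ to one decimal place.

With known observation variance, the Normal–Normal posterior has precision τ_n = τ₀ + n/σ² and mean μ_n = (τ₀μ₀ + (n/σ²)x̄)/τ_n.
Here τ₀ = 1/123.0 = 0.008130 and τ_data = 17/49.8 = 0.341365, so τ_n = 0.349495.
Rearranging for μ₀: μ₀ = (μ_n·τ_n − τ_data·x̄)/τ₀ = (33.2722·0.349495 − 0.341365·33.0) / 0.008130 = 0.363423/0.008130 ≈ 44.7.

μ₀ = 44.7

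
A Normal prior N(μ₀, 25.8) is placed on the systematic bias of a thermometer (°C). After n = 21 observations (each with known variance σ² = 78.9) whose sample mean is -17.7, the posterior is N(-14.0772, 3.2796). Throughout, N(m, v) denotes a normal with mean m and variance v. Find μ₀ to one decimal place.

μ₀ = 10.8

With known observation variance, the Normal–Normal posterior has precision τ_n = τ₀ + n/σ² and mean μ_n = (τ₀μ₀ + (n/σ²)x̄)/τ_n.
Here τ₀ = 1/25.8 = 0.038760 and τ_data = 21/78.9 = 0.266160, so τ_n = 0.304920.
Rearranging for μ₀: μ₀ = (μ_n·τ_n − τ_data·x̄)/τ₀ = (-14.0772·0.304920 − 0.266160·-17.7) / 0.038760 = 0.418612/0.038760 ≈ 10.8.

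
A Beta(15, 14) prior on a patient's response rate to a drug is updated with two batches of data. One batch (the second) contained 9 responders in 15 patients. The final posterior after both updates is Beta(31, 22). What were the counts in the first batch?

Sequential conjugate updates are equivalent to a single update on the pooled data, so total successes = posterior α − prior α and total failures = posterior β − prior β.
Total across both batches: 31−15=16 responders, 22−14=8 non-responders.
Subtract the second batch: 16−9=7 responders and 8−6=2 non-responders.

7 responders and 2 non-responders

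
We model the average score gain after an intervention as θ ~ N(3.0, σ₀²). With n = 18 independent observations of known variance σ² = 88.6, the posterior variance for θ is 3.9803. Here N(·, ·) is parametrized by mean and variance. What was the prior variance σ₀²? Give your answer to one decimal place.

σ₀² = 20.8

For the Normal–Normal model with known σ², precisions add: τ_n = τ₀ + n/σ².
So 1/σ₀² = 1/3.9803 − 18/88.6 = 0.251237 − 0.203160 = 0.048077.
Hence σ₀² = 1/0.048077 ≈ 20.8.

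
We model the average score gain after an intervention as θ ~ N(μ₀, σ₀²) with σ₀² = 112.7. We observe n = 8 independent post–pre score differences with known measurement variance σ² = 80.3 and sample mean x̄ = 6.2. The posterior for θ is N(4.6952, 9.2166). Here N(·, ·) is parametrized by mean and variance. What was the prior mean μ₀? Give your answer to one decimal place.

With known observation variance, the Normal–Normal posterior has precision τ_n = τ₀ + n/σ² and mean μ_n = (τ₀μ₀ + (n/σ²)x̄)/τ_n.
Here τ₀ = 1/112.7 = 0.008873 and τ_data = 8/80.3 = 0.099626, so τ_n = 0.108499.
Rearranging for μ₀: μ₀ = (μ_n·τ_n − τ_data·x̄)/τ₀ = (4.6952·0.108499 − 0.099626·6.2) / 0.008873 = -0.108257/0.008873 ≈ -12.2.

μ₀ = -12.2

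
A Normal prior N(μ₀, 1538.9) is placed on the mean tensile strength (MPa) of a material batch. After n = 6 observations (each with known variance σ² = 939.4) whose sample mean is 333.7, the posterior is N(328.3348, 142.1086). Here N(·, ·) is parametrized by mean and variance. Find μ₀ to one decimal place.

With known observation variance, the Normal–Normal posterior has precision τ_n = τ₀ + n/σ² and mean μ_n = (τ₀μ₀ + (n/σ²)x̄)/τ_n.
Here τ₀ = 1/1538.9 = 0.000650 and τ_data = 6/939.4 = 0.006387, so τ_n = 0.007037.
Rearranging for μ₀: μ₀ = (μ_n·τ_n − τ_data·x̄)/τ₀ = (328.3348·0.007037 − 0.006387·333.7) / 0.000650 = 0.179150/0.000650 ≈ 275.6.

μ₀ = 275.6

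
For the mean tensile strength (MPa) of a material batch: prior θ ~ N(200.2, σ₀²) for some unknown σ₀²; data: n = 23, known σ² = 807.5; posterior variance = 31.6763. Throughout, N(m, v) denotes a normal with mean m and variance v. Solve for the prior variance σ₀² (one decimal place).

σ₀² = 324.0

Posterior precision equals prior precision plus data precision: 1/σ_n² = 1/σ₀² + n/σ².
So 1/σ₀² = 1/31.6763 − 23/807.5 = 0.031569 − 0.028483 = 0.003086.
Hence σ₀² = 1/0.003086 ≈ 324.0.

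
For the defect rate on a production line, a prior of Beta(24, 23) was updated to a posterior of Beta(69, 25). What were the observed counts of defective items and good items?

A Beta(α, β) prior with s successes and f failures in binomial data gives a Beta(α+s, β+f) posterior.
Match parameters: s=69−24=45, f=25−23=2.

45 defective items and 2 good items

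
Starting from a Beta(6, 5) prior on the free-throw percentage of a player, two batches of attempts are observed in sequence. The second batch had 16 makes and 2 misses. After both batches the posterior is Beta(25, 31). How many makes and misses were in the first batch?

3 makes and 24 misses

Because Beta–binomial updating is additive in the counts, the combined data contributed (α_post−α_prior, β_post−β_prior) successes and failures.
Total across both batches: 25−6=19 makes, 31−5=26 misses.
Subtract the second batch: 19−16=3 makes and 26−2=24 misses.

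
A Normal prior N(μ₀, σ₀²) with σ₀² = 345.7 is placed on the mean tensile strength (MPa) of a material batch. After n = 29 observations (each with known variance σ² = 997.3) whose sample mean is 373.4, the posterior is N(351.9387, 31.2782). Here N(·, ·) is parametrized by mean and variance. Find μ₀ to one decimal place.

The posterior mean is a precision-weighted average: μ_n = (τ₀μ₀ + τ_data·x̄)/(τ₀+τ_data), with τ₀=1/σ₀² and τ_data=n/σ².
Here τ₀ = 1/345.7 = 0.002893 and τ_data = 29/997.3 = 0.029079, so τ_n = 0.031972.
Rearranging for μ₀: μ₀ = (μ_n·τ_n − τ_data·x̄)/τ₀ = (351.9387·0.031972 − 0.029079·373.4) / 0.002893 = 0.394086/0.002893 ≈ 136.2.

μ₀ = 136.2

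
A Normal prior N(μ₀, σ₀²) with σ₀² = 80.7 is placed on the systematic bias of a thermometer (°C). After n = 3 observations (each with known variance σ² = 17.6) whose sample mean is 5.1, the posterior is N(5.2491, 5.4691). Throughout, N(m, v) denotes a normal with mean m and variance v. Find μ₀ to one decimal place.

μ₀ = 7.3

The posterior mean is a precision-weighted average: μ_n = (τ₀μ₀ + τ_data·x̄)/(τ₀+τ_data), with τ₀=1/σ₀² and τ_data=n/σ².
Here τ₀ = 1/80.7 = 0.012392 and τ_data = 3/17.6 = 0.170455, so τ_n = 0.182847.
Rearranging for μ₀: μ₀ = (μ_n·τ_n − τ_data·x̄)/τ₀ = (5.2491·0.182847 − 0.170455·5.1) / 0.012392 = 0.090462/0.012392 ≈ 7.3.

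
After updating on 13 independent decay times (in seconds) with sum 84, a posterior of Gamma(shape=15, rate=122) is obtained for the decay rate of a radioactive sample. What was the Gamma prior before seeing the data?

Gamma(shape=2, rate=38)

Gamma–exponential conjugacy: posterior shape = α + n, posterior rate = β + Σtᵢ.
So α = 15 − 13 = 2 and β = 122 − 84 = 38.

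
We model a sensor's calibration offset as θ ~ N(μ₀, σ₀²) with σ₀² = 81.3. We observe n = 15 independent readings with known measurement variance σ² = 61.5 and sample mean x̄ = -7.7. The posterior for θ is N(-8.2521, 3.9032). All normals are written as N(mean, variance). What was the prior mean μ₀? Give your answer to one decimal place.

With known observation variance, the Normal–Normal posterior has precision τ_n = τ₀ + n/σ² and mean μ_n = (τ₀μ₀ + (n/σ²)x̄)/τ_n.
Here τ₀ = 1/81.3 = 0.012300 and τ_data = 15/61.5 = 0.243902, so τ_n = 0.256202.
Rearranging for μ₀: μ₀ = (μ_n·τ_n − τ_data·x̄)/τ₀ = (-8.2521·0.256202 − 0.243902·-7.7) / 0.012300 = -0.236159/0.012300 ≈ -19.2.

μ₀ = -19.2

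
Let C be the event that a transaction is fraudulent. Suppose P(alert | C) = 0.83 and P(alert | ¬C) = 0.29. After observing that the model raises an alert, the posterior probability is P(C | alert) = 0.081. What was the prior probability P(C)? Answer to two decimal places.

P(C) = 0.03

In odds form, posterior odds = prior odds × likelihood ratio, so prior odds = posterior odds ÷ LR.
Posterior odds = 0.081/(1−0.081) = 0.0881. LR = 0.83/0.29 = 2.8621.
Prior odds = 0.0881/2.8621 = 0.0308, so P(C) = 0.0308/(1+0.0308) ≈ 0.03.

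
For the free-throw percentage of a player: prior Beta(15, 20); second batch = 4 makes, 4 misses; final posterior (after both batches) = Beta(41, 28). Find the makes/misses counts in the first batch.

Sequential conjugate updates are equivalent to a single update on the pooled data, so total successes = posterior α − prior α and total failures = posterior β − prior β.
Total across both batches: 41−15=26 makes, 28−20=8 misses.
Subtract the second batch: 26−4=22 makes and 8−4=4 misses.

22 makes and 4 misses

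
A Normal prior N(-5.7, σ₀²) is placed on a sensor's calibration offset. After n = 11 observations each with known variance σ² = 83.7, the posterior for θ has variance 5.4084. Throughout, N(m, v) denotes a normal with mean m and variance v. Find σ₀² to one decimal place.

Posterior precision equals prior precision plus data precision: 1/σ_n² = 1/σ₀² + n/σ².
So 1/σ₀² = 1/5.4084 − 11/83.7 = 0.184898 − 0.131422 = 0.053476.
Hence σ₀² = 1/0.053476 ≈ 18.7.

σ₀² = 18.7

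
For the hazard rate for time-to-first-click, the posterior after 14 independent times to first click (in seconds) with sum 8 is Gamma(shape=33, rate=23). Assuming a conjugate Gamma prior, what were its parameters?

For an exponential likelihood with a Gamma(α, β) prior on the rate, n observations with total T give posterior Gamma(α+n, β+T).
So α = 33 − 14 = 19 and β = 23 − 8 = 15.

Gamma(shape=19, rate=15)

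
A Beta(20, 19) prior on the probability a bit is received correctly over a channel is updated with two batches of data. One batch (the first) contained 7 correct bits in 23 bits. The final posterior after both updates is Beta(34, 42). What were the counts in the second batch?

Because Beta–binomial updating is additive in the counts, the combined data contributed (α_post−α_prior, β_post−β_prior) successes and failures.
Total across both batches: 34−20=14 correct bits, 42−19=23 errors.
Subtract the first batch: 14−7=7 correct bits and 23−16=7 errors.

7 correct bits and 7 errors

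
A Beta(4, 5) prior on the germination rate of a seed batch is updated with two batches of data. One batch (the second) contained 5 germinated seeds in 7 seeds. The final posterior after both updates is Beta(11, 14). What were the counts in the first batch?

2 germinated seeds and 7 non-germinating seeds

Sequential conjugate updates are equivalent to a single update on the pooled data, so total successes = posterior α − prior α and total failures = posterior β − prior β.
Total across both batches: 11−4=7 germinated seeds, 14−5=9 non-germinating seeds.
Subtract the second batch: 7−5=2 germinated seeds and 9−2=7 non-germinating seeds.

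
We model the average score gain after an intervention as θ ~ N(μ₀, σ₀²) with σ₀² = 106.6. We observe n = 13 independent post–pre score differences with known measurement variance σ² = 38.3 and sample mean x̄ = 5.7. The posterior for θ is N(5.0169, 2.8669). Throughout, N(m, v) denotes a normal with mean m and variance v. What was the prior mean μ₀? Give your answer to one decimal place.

μ₀ = -19.7

The posterior mean is a precision-weighted average: μ_n = (τ₀μ₀ + τ_data·x̄)/(τ₀+τ_data), with τ₀=1/σ₀² and τ_data=n/σ².
Here τ₀ = 1/106.6 = 0.009381 and τ_data = 13/38.3 = 0.339426, so τ_n = 0.348807.
Rearranging for μ₀: μ₀ = (μ_n·τ_n − τ_data·x̄)/τ₀ = (5.0169·0.348807 − 0.339426·5.7) / 0.009381 = -0.184798/0.009381 ≈ -19.7.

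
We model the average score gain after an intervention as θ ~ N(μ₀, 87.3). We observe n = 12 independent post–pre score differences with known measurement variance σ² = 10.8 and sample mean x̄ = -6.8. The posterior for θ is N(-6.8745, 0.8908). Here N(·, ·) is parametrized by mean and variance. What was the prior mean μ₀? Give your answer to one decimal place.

μ₀ = -14.1

The posterior mean is a precision-weighted average: μ_n = (τ₀μ₀ + τ_data·x̄)/(τ₀+τ_data), with τ₀=1/σ₀² and τ_data=n/σ².
Here τ₀ = 1/87.3 = 0.011455 and τ_data = 12/10.8 = 1.111111, so τ_n = 1.122566.
Rearranging for μ₀: μ₀ = (μ_n·τ_n − τ_data·x̄)/τ₀ = (-6.8745·1.122566 − 1.111111·-6.8) / 0.011455 = -0.161525/0.011455 ≈ -14.1.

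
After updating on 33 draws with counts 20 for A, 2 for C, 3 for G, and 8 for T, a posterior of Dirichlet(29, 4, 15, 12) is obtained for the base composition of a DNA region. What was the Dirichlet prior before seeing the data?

Dirichlet(9, 2, 12, 4)

For a Dirichlet(α) prior with multinomial counts c, the posterior is Dirichlet(α + c) componentwise.
Subtract each count from the matching posterior parameter: 29−20=9, 4−2=2, 15−3=12, 12−8=4.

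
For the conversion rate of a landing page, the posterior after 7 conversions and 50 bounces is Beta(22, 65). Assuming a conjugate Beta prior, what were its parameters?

Under Beta–binomial conjugacy the posterior parameters are (α+s, β+f).
Subtract the data counts: 22−7=15, 65−50=15.

Beta(15, 15)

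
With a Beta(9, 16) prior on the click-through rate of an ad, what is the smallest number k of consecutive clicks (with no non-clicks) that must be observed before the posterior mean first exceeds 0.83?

k = 70

After k clicks and 0 non-clicks the posterior is Beta(9+k, 16), with mean (9+k)/(9+16+k).
Set (9+k)/(25+k) > 0.83 and solve: k > (0.83·25 − 9)/(1 − 0.83) = 69.118.
The smallest integer exceeding 69.118 is 70, and checking k=70: (79)/(95) = 0.8316 > 0.83.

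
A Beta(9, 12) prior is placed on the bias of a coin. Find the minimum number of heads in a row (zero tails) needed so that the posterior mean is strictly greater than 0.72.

k = 22

After k heads and 0 tails the posterior is Beta(9+k, 12), with mean (9+k)/(9+12+k).
Set (9+k)/(21+k) > 0.72 and solve: k > (0.72·21 − 9)/(1 − 0.72) = 21.857.
The smallest integer exceeding 21.857 is 22.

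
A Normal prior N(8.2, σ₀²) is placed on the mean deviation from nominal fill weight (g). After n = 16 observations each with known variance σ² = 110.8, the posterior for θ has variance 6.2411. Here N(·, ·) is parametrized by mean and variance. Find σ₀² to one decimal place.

Posterior precision equals prior precision plus data precision: 1/σ_n² = 1/σ₀² + n/σ².
So 1/σ₀² = 1/6.2411 − 16/110.8 = 0.160228 − 0.144404 = 0.015824.
Hence σ₀² = 1/0.015824 ≈ 63.2.

σ₀² = 63.2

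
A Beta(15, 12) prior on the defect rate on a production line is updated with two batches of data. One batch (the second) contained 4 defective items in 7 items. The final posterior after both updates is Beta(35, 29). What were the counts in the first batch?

Sequential conjugate updates are equivalent to a single update on the pooled data, so total successes = posterior α − prior α and total failures = posterior β − prior β.
Total across both batches: 35−15=20 defective items, 29−12=17 good items.
Subtract the second batch: 20−4=16 defective items and 17−3=14 good items.

16 defective items and 14 good items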